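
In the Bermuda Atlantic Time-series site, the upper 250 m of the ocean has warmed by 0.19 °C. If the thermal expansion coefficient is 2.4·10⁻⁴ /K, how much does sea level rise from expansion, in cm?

Δh = αΔT·H = 2.4×10⁻⁴ × 0.19 × 250 = 0.01140 m

about 1.14 cm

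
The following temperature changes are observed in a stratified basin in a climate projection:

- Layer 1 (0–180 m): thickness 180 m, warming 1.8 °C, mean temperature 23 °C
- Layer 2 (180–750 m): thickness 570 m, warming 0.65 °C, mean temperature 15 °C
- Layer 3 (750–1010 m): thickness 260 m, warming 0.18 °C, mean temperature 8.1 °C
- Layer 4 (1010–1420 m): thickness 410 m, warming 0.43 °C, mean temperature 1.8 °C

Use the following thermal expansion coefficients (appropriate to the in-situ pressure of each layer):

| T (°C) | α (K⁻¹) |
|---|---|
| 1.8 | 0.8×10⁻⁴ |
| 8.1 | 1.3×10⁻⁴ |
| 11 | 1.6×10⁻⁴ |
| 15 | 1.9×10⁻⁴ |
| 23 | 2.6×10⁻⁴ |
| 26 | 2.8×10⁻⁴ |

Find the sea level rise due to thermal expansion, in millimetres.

about 175 mm

Layer 1 at 23 °C → α = 2.6×10⁻⁴ K⁻¹
Layer 2 at 15 °C → α = 1.9×10⁻⁴ K⁻¹
Layer 3 at 8.1 °C → α = 1.3×10⁻⁴ K⁻¹
Layer 4 at 1.8 °C → α = 0.8×10⁻⁴ K⁻¹
0–180 m: 1.8 × 180 × 2.6×10⁻⁴ = 0.08424 m
180–750 m: 0.65 × 1.9×10⁻⁴ × 570 = 0.070395 m
1.3×10⁻⁴ × 0.18 × 260 = 0.006084 m
Layer 4: 410 × 0.43 × 0.8×10⁻⁴ = 0.014104 m
Δh = 0.08424 + 0.070395 + 0.006084 + 0.014104 = 0.174823 m ≈ 175 mm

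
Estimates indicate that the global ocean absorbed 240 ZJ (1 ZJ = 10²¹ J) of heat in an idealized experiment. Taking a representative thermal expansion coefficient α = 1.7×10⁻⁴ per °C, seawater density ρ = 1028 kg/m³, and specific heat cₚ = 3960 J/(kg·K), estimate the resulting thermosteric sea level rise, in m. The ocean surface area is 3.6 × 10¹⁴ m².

Per unit area: Q = 240×10²¹ / (3.6×10¹⁴) ≈ 6.667×10⁸ J/m²
Δh = αQ/(ρcₚ) = 1.7×10⁻⁴ × 6.667×10⁸ / (1028 × 3960) ≈ 0.027841 m

Δh ≈ 0.0278 m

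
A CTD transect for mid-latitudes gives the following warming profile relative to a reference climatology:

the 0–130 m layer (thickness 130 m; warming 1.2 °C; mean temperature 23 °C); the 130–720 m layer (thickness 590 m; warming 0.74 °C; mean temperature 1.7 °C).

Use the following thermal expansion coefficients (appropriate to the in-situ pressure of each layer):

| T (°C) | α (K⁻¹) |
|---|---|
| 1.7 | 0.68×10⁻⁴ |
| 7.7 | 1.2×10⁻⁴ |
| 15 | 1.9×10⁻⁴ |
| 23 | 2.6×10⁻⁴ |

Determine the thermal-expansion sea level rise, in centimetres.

Δh = 7.02 cm

Layer 1 at 23 °C → α = 2.6×10⁻⁴ K⁻¹
Layer 2 at 1.7 °C → α = 0.68×10⁻⁴ K⁻¹
Layer 1: 2.6×10⁻⁴ × 1.2 × 130 = 0.04056 m
130–720 m: 0.74 × 0.68×10⁻⁴ × 590 = 0.0296888 m
Δh = 0.04056 + 0.0296888 = 0.0702488 m ≈ 7.02 cm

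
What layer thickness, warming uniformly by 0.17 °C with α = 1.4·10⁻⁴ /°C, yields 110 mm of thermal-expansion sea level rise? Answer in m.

about 4620 m

H = Δh/(αΔT) = 0.11 / (1.4×10⁻⁴ × 0.17) ≈ 4622 m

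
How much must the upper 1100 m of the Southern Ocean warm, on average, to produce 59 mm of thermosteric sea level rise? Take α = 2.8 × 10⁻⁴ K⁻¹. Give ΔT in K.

about 0.192 K

ΔT = Δh/(αH) = 0.059 / (2.8×10⁻⁴ × 1100) ≈ 0.1916 K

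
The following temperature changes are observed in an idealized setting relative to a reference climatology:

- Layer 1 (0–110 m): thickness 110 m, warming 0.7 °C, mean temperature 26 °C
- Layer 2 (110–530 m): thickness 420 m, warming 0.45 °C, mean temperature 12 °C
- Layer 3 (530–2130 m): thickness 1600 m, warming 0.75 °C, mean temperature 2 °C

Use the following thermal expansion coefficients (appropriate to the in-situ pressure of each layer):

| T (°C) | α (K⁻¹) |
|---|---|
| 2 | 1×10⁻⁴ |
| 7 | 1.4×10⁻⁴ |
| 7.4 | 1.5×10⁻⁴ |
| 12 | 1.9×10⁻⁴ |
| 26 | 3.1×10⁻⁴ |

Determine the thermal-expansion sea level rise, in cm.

about 18.0 cm

Layer 1 at 26 °C → α = 3.1×10⁻⁴ K⁻¹
Layer 2 at 12 °C → α = 1.9×10⁻⁴ K⁻¹
Layer 3 at 2 °C → α = 1×10⁻⁴ K⁻¹
0–110 m: 110 × 0.7 × 3.1×10⁻⁴ = 0.02387 m
110–530 m: 0.45 × 1.9×10⁻⁴ × 420 = 0.03591 m
530–2130 m: 1×10⁻⁴ × 0.75 × 1600 = 0.12000 m
Δh = 0.02387 + 0.03591 + 0.12000 = 0.17978 m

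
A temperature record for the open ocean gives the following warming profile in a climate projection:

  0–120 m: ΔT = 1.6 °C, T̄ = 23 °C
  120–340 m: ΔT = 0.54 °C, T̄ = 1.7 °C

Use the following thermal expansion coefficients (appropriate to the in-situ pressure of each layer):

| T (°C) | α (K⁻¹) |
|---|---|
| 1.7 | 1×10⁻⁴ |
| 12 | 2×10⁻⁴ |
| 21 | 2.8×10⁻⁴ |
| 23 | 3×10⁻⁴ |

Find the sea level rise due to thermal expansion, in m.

0.0695 m of thermosteric rise

Layer 1 at 23 °C → α = 3×10⁻⁴ K⁻¹
Layer 2 at 1.7 °C → α = 1×10⁻⁴ K⁻¹
0–120 m: 3×10⁻⁴ × 1.6 × 120 = 0.05760 m
Layer 2: 220 × 1×10⁻⁴ × 0.54 = 0.01188 m
Δh = 0.05760 + 0.01188 = 0.06948 m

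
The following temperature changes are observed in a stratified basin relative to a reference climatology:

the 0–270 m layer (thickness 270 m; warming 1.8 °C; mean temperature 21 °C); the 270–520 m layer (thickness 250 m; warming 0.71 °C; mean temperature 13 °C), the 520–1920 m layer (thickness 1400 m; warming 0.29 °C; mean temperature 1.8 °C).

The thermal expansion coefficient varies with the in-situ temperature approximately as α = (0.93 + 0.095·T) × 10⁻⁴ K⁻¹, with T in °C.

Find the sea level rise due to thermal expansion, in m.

0.225 m

Layer 1: α = (0.93 + 0.095×21)×10⁻⁴ = 2.925×10⁻⁴ K⁻¹
Layer 2: α = (0.93 + 0.095×13)×10⁻⁴ = 2.165×10⁻⁴ K⁻¹
Layer 3: α = (0.93 + 0.095×1.8)×10⁻⁴ = 1.101×10⁻⁴ K⁻¹
2.925×10⁻⁴ × 1.8 × 270 = 0.142155 m
270–520 m: 0.71 × 2.165×10⁻⁴ × 250 = 0.03842875 m
Layer 3: 1.101×10⁻⁴ × 0.29 × 1400 = 0.0447006 m
Δh = 0.142155 + 0.03842875 + 0.0447006 = 0.22528435 m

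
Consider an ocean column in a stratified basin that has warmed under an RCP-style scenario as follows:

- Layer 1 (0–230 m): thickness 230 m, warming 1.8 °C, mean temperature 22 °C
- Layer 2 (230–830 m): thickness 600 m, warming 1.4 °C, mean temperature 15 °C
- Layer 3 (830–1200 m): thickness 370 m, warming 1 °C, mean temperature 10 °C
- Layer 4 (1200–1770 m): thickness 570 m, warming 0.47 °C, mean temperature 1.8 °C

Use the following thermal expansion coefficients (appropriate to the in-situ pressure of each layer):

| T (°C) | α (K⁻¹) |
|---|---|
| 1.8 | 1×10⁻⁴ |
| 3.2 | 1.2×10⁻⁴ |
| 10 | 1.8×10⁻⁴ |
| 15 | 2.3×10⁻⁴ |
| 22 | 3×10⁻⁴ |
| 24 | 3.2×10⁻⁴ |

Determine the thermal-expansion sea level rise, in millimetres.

Layer 1 at 22 °C → α = 3×10⁻⁴ K⁻¹
Layer 2 at 15 °C → α = 2.3×10⁻⁴ K⁻¹
Layer 3 at 10 °C → α = 1.8×10⁻⁴ K⁻¹
Layer 4 at 1.8 °C → α = 1×10⁻⁴ K⁻¹
Layer 1: 230 × 1.8 × 3×10⁻⁴ = 0.12420 m
Layer 2: 600 × 1.4 × 2.3×10⁻⁴ = 0.19320 m
Layer 3: 370 × 1 × 1.8×10⁻⁴ = 0.06660 m
1200–1770 m: 570 × 1×10⁻⁴ × 0.47 = 0.02679 m
Δh = 0.12420 + 0.19320 + 0.06660 + 0.02679 = 0.41079 m

Δh = 411 mm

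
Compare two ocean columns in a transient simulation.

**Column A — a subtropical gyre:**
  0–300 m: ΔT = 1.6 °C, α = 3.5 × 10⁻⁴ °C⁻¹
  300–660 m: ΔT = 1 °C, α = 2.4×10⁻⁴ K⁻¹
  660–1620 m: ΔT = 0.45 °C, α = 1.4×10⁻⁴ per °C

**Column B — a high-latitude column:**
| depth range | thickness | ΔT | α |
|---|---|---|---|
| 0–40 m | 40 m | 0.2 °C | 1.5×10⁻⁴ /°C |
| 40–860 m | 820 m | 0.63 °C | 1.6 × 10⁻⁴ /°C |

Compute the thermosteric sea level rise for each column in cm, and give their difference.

A Layer 1: 3.5×10⁻⁴ × 1.6 × 300 = 0.16800 m
A 2.4×10⁻⁴ × 1 × 360 = 0.08640 m
A Layer 3: 1.4×10⁻⁴ × 960 × 0.45 = 0.06048 m
A total: 0.31488 m
B 0–40 m: 1.5×10⁻⁴ × 40 × 0.2 = 0.00120 m
B Layer 2: 0.63 × 1.6×10⁻⁴ × 820 = 0.082656 m
B total: 0.083856 m
Difference: 0.31488 − 0.083856 = 0.231024 m

Δh_A ≈ 31.5 cm, Δh_B ≈ 8.39 cm; difference ≈ 23.1 cm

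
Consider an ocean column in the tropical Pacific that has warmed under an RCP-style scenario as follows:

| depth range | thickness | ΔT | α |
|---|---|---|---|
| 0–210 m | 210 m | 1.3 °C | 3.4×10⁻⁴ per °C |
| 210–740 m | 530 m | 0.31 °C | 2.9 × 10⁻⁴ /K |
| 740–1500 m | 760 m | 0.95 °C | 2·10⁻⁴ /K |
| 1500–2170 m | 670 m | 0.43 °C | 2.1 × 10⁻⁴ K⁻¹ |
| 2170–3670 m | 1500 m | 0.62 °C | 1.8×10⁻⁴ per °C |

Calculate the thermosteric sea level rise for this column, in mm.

Δh = 513 mm

1.3 × 210 × 3.4×10⁻⁴ = 0.09282 m
210–740 m: 530 × 0.31 × 2.9×10⁻⁴ = 0.047647 m
2×10⁻⁴ × 760 × 0.95 = 0.14440 m
1500–2170 m: 0.43 × 2.1×10⁻⁴ × 670 = 0.060501 m
Layer 5: 1.8×10⁻⁴ × 0.62 × 1500 = 0.16740 m
Δh = 0.09282 + 0.047647 + 0.14440 + 0.060501 + 0.16740 = 0.512768 m ≈ 513 mm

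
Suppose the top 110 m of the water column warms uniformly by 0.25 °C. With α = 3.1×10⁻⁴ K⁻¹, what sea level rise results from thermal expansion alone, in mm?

Δh ≈ 8.53 mm

Δh = αΔT·H = 3.1×10⁻⁴ × 0.25 × 110 = 0.008525 m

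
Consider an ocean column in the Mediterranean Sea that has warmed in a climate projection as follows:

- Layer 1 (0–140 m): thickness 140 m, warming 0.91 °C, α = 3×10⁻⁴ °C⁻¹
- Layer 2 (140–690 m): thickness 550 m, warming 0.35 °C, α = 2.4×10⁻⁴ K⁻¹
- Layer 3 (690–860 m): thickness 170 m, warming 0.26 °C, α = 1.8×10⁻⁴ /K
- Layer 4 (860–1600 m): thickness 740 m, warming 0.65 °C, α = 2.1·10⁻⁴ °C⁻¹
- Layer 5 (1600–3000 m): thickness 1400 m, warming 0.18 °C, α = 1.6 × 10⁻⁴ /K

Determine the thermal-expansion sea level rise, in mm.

Δh ≈ 234 mm

140 × 0.91 × 3×10⁻⁴ = 0.03822 m
0.35 × 2.4×10⁻⁴ × 550 = 0.04620 m
690–860 m: 0.26 × 170 × 1.8×10⁻⁴ = 0.007956 m
Layer 4: 2.1×10⁻⁴ × 0.65 × 740 = 0.10101 m
Layer 5: 1.6×10⁻⁴ × 1400 × 0.18 = 0.04032 m
Δh = 0.03822 + 0.04620 + 0.007956 + 0.10101 + 0.04032 = 0.233706 m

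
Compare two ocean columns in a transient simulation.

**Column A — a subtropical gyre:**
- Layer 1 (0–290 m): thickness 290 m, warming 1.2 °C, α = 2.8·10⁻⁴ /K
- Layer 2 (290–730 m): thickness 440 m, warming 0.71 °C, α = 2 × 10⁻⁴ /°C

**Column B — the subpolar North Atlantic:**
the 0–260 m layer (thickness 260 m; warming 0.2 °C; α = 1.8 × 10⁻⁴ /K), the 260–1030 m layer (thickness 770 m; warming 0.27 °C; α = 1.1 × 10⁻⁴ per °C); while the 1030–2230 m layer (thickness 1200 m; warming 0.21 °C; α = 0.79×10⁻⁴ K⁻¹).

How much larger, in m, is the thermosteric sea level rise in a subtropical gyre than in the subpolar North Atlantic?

0.11 m larger

A 2.8×10⁻⁴ × 1.2 × 290 = 0.09744 m
A Layer 2: 440 × 0.71 × 2×10⁻⁴ = 0.06248 m
A total: 0.15992 m
B 0–260 m: 1.8×10⁻⁴ × 260 × 0.2 = 0.00936 m
B 770 × 1.1×10⁻⁴ × 0.27 = 0.022869 m
B Layer 3: 1200 × 0.79×10⁻⁴ × 0.21 = 0.019908 m
B total: 0.052137 m
Difference: 0.15992 − 0.052137 = 0.107783 m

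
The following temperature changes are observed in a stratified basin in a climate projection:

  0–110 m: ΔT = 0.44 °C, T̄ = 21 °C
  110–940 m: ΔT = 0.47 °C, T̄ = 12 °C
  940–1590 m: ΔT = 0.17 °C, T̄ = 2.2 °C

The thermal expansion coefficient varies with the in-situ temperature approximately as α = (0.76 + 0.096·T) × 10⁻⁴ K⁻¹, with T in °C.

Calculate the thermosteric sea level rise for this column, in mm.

Layer 1: α = (0.76 + 0.096×21)×10⁻⁴ = 2.776×10⁻⁴ K⁻¹
Layer 2: α = (0.76 + 0.096×12)×10⁻⁴ = 1.912×10⁻⁴ K⁻¹
Layer 3: α = (0.76 + 0.096×2.2)×10⁻⁴ = 0.9712×10⁻⁴ K⁻¹
0–110 m: 2.776×10⁻⁴ × 0.44 × 110 = 0.01343584 m
830 × 1.912×10⁻⁴ × 0.47 = 0.07458712 m
940–1590 m: 650 × 0.17 × 0.9712×10⁻⁴ = 0.01073176 m
Δh = 0.01343584 + 0.07458712 + 0.01073176 = 0.09875472 m

98.8 mm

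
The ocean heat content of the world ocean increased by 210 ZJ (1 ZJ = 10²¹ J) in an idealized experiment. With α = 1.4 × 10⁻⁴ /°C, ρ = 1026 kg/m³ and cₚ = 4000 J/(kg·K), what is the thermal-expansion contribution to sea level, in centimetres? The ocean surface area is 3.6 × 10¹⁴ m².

Δh = 1.99 cm

Per unit area: Q = 210×10²¹ / (3.6×10¹⁴) ≈ 5.833×10⁸ J/m²
Δh = αQ/(ρcₚ) = 1.4×10⁻⁴ × 5.833×10⁸ / (1026 × 4000) ≈ 0.019898 m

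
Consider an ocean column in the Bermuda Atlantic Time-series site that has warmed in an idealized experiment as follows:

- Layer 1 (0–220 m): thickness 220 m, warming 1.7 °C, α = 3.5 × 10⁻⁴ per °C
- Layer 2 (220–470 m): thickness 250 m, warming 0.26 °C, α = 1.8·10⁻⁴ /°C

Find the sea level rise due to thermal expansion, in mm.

0–220 m: 1.7 × 220 × 3.5×10⁻⁴ = 0.13090 m
Layer 2: 0.26 × 250 × 1.8×10⁻⁴ = 0.01170 m
Δh = 0.13090 + 0.01170 = 0.14260 m

143 mm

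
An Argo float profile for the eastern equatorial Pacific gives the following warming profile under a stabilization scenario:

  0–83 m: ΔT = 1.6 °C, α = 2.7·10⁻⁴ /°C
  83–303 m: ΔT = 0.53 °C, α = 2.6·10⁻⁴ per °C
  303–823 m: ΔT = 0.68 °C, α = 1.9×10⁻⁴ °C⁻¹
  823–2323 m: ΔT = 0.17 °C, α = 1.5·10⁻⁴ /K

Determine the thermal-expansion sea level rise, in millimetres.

2.7×10⁻⁴ × 83 × 1.6 = 0.035856 m
83–303 m: 0.53 × 2.6×10⁻⁴ × 220 = 0.030316 m
1.9×10⁻⁴ × 0.68 × 520 = 0.067184 m
823–2323 m: 0.17 × 1500 × 1.5×10⁻⁴ = 0.03825 m
Δh = 0.035856 + 0.030316 + 0.067184 + 0.03825 = 0.171606 m

about 170 mm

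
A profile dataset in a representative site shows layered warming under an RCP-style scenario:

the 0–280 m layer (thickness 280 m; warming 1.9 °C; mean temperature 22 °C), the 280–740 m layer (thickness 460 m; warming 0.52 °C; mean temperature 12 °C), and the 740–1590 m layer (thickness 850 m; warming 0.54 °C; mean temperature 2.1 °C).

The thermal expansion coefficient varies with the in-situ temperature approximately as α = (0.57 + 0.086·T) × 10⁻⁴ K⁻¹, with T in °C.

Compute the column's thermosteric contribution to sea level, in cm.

Layer 1: α = (0.57 + 0.086×22)×10⁻⁴ = 2.462×10⁻⁴ K⁻¹
Layer 2: α = (0.57 + 0.086×12)×10⁻⁴ = 1.602×10⁻⁴ K⁻¹
Layer 3: α = (0.57 + 0.086×2.1)×10⁻⁴ = 0.7506×10⁻⁴ K⁻¹
0–280 m: 1.9 × 280 × 2.462×10⁻⁴ = 0.1309784 m
460 × 1.602×10⁻⁴ × 0.52 = 0.03831984 m
740–1590 m: 0.7506×10⁻⁴ × 0.54 × 850 = 0.03445254 m
Δh = 0.1309784 + 0.03831984 + 0.03445254 = 0.20375078 m ≈ 20.4 cm

Δh = 20.4 cm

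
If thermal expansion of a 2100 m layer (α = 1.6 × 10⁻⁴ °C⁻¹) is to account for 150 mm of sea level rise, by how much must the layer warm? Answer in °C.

about 0.446 °C

ΔT = Δh/(αH) = 0.15 / (1.6×10⁻⁴ × 2100) ≈ 0.4464 °C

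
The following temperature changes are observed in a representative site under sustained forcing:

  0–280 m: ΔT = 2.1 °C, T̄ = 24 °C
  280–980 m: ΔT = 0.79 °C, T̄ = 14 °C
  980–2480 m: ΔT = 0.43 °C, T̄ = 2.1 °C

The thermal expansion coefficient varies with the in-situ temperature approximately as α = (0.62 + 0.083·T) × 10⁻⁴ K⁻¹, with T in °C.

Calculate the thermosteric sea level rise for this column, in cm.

30.3 cm

Layer 1: α = (0.62 + 0.083×24)×10⁻⁴ = 2.612×10⁻⁴ K⁻¹
Layer 2: α = (0.62 + 0.083×14)×10⁻⁴ = 1.782×10⁻⁴ K⁻¹
Layer 3: α = (0.62 + 0.083×2.1)×10⁻⁴ = 0.7943×10⁻⁴ K⁻¹
Layer 1: 2.612×10⁻⁴ × 280 × 2.1 = 0.1535856 m
0.79 × 1.782×10⁻⁴ × 700 = 0.0985446 m
Layer 3: 1500 × 0.7943×10⁻⁴ × 0.43 = 0.05123235 m
Δh = 0.1535856 + 0.0985446 + 0.05123235 = 0.30336255 m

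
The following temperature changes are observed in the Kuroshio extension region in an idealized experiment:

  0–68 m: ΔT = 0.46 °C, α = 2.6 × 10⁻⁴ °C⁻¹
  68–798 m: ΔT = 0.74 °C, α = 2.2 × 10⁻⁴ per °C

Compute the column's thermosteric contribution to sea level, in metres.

0–68 m: 0.46 × 68 × 2.6×10⁻⁴ = 0.0081328 m
0.74 × 2.2×10⁻⁴ × 730 = 0.118844 m
Δh = 0.0081328 + 0.118844 = 0.1269768 m ≈ 0.127 m

0.127 m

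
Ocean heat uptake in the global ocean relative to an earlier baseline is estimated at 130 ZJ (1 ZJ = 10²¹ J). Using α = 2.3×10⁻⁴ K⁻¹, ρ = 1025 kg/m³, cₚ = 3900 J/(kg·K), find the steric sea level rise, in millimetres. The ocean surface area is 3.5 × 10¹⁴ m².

Per unit area: Q = 130×10²¹ / (3.5×10¹⁴) ≈ 3.714×10⁸ J/m²
Δh = αQ/(ρcₚ) = 2.3×10⁻⁴ × 3.714×10⁸ / (1025 × 3900) ≈ 0.021369 m

Δh ≈ 21 mm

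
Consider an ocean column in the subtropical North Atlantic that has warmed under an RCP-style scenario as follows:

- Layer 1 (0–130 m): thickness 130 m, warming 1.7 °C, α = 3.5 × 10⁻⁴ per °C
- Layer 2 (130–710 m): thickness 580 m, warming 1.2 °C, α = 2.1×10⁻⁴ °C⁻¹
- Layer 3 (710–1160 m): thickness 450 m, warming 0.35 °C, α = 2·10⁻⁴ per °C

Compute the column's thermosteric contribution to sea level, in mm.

130 × 3.5×10⁻⁴ × 1.7 = 0.07735 m
130–710 m: 580 × 2.1×10⁻⁴ × 1.2 = 0.14616 m
2×10⁻⁴ × 0.35 × 450 = 0.03150 m
Δh = 0.07735 + 0.14616 + 0.03150 = 0.25501 m ≈ 255 mm

Δh ≈ 255 mm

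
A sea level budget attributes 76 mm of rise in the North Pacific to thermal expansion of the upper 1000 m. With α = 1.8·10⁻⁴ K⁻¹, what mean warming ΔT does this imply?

ΔT ≈ 0.422 °C

ΔT = Δh/(αH) = 0.076 / (1.8×10⁻⁴ × 1000) ≈ 0.4222 °C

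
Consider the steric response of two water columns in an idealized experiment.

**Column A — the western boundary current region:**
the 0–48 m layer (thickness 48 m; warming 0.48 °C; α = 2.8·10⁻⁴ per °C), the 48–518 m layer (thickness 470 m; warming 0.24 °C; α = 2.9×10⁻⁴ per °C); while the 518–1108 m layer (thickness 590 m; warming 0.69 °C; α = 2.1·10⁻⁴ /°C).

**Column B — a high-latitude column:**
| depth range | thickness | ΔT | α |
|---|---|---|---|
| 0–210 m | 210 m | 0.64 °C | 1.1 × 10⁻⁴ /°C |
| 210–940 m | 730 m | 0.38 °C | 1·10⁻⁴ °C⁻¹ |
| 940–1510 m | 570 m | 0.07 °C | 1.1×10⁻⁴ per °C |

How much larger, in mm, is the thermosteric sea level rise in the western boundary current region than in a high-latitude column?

A 0–48 m: 48 × 0.48 × 2.8×10⁻⁴ = 0.0064512 m
A 48–518 m: 2.9×10⁻⁴ × 470 × 0.24 = 0.032712 m
A Layer 3: 590 × 2.1×10⁻⁴ × 0.69 = 0.085491 m
A total: 0.1246542 m
B 0.64 × 210 × 1.1×10⁻⁴ = 0.014784 m
B Layer 2: 0.38 × 1×10⁻⁴ × 730 = 0.02774 m
B Layer 3: 1.1×10⁻⁴ × 0.07 × 570 = 0.004389 m
B total: 0.046913 m
Difference: 0.1246542 − 0.046913 = 0.0777412 m

77.7 mm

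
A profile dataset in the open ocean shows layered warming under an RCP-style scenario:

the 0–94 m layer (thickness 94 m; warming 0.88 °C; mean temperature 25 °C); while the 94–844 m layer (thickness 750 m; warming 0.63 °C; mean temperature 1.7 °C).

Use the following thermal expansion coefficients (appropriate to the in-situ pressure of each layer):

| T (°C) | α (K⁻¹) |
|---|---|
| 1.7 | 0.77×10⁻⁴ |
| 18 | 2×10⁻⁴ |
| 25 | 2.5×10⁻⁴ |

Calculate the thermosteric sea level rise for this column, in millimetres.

57.1 mm of thermosteric rise

Layer 1 at 25 °C → α = 2.5×10⁻⁴ K⁻¹
Layer 2 at 1.7 °C → α = 0.77×10⁻⁴ K⁻¹
0.88 × 2.5×10⁻⁴ × 94 = 0.02068 m
Layer 2: 750 × 0.77×10⁻⁴ × 0.63 = 0.0363825 m
Δh = 0.02068 + 0.0363825 = 0.0570625 m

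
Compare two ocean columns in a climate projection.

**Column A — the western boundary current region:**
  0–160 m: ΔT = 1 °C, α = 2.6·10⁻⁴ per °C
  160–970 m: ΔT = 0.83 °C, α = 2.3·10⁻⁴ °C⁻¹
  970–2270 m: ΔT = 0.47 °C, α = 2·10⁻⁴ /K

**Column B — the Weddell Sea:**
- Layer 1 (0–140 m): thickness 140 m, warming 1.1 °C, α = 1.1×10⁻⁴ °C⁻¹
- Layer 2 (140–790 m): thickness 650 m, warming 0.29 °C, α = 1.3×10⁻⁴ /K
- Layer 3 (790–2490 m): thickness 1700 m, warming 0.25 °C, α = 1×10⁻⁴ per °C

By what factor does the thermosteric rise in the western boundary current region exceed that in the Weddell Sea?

A 2.6×10⁻⁴ × 1 × 160 = 0.04160 m
A Layer 2: 0.83 × 2.3×10⁻⁴ × 810 = 0.154629 m
A Layer 3: 1300 × 2×10⁻⁴ × 0.47 = 0.12220 m
A total: 0.318429 m
B 0–140 m: 1.1×10⁻⁴ × 140 × 1.1 = 0.01694 m
B Layer 2: 1.3×10⁻⁴ × 650 × 0.29 = 0.024505 m
B 790–2490 m: 1×10⁻⁴ × 0.25 × 1700 = 0.04250 m
B total: 0.083945 m
Ratio: 0.318429 / 0.083945 ≈ 3.793

3.8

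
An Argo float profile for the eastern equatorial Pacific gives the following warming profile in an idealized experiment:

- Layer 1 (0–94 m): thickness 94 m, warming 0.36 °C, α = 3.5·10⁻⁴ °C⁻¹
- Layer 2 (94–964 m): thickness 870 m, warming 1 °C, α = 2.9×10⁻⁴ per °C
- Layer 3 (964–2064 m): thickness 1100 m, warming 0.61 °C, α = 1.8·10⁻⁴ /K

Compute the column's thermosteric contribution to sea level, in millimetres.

94 × 3.5×10⁻⁴ × 0.36 = 0.011844 m
1 × 870 × 2.9×10⁻⁴ = 0.25230 m
1100 × 1.8×10⁻⁴ × 0.61 = 0.12078 m
Δh = 0.011844 + 0.25230 + 0.12078 = 0.384924 m

Δh ≈ 385 mm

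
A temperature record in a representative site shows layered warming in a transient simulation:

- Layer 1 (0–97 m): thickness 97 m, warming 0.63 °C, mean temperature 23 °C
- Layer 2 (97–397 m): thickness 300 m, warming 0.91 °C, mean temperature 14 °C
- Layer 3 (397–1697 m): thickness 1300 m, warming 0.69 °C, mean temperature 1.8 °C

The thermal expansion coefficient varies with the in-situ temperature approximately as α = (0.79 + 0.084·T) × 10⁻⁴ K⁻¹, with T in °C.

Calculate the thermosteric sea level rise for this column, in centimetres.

15.5 cm

Layer 1: α = (0.79 + 0.084×23)×10⁻⁴ = 2.722×10⁻⁴ K⁻¹
Layer 2: α = (0.79 + 0.084×14)×10⁻⁴ = 1.966×10⁻⁴ K⁻¹
Layer 3: α = (0.79 + 0.084×1.8)×10⁻⁴ = 0.9412×10⁻⁴ K⁻¹
Layer 1: 0.63 × 2.722×10⁻⁴ × 97 = 0.016634142 m
97–397 m: 1.966×10⁻⁴ × 0.91 × 300 = 0.0536718 m
Layer 3: 0.69 × 1300 × 0.9412×10⁻⁴ = 0.08442564 m
Δh = 0.016634142 + 0.0536718 + 0.08442564 = 0.154731582 m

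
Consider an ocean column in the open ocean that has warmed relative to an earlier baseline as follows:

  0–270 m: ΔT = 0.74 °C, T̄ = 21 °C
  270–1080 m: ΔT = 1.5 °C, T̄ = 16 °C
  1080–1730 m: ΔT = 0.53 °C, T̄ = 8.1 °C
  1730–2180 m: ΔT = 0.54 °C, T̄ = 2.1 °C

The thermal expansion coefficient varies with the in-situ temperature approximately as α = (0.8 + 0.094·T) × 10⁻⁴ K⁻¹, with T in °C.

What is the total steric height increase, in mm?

Layer 1: α = (0.8 + 0.094×21)×10⁻⁴ = 2.774×10⁻⁴ K⁻¹
Layer 2: α = (0.8 + 0.094×16)×10⁻⁴ = 2.304×10⁻⁴ K⁻¹
Layer 3: α = (0.8 + 0.094×8.1)×10⁻⁴ = 1.5614×10⁻⁴ K⁻¹
Layer 4: α = (0.8 + 0.094×2.1)×10⁻⁴ = 0.9974×10⁻⁴ K⁻¹
Layer 1: 270 × 0.74 × 2.774×10⁻⁴ = 0.05542452 m
270–1080 m: 810 × 1.5 × 2.304×10⁻⁴ = 0.279936 m
1080–1730 m: 650 × 0.53 × 1.5614×10⁻⁴ = 0.05379023 m
0.9974×10⁻⁴ × 0.54 × 450 = 0.02423682 m
Δh = 0.05542452 + 0.279936 + 0.05379023 + 0.02423682 = 0.41338757 m ≈ 413 mm

413 mm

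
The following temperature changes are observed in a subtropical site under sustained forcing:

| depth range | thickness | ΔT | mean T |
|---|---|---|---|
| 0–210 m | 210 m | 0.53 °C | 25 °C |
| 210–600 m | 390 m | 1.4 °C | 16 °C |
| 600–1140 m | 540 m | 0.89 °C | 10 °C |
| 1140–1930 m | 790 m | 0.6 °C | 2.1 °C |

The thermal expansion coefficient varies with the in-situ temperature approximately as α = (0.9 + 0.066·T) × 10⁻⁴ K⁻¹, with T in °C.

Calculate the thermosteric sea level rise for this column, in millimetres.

Δh ≈ 259 mm

Layer 1: α = (0.9 + 0.066×25)×10⁻⁴ = 2.55×10⁻⁴ K⁻¹
Layer 2: α = (0.9 + 0.066×16)×10⁻⁴ = 1.956×10⁻⁴ K⁻¹
Layer 3: α = (0.9 + 0.066×10)×10⁻⁴ = 1.56×10⁻⁴ K⁻¹
Layer 4: α = (0.9 + 0.066×2.1)×10⁻⁴ = 1.0386×10⁻⁴ K⁻¹
Layer 1: 0.53 × 2.55×10⁻⁴ × 210 = 0.0283815 m
1.4 × 390 × 1.956×10⁻⁴ = 0.1067976 m
Layer 3: 1.56×10⁻⁴ × 0.89 × 540 = 0.0749736 m
Layer 4: 1.0386×10⁻⁴ × 0.6 × 790 = 0.04922964 m
Δh = 0.0283815 + 0.1067976 + 0.0749736 + 0.04922964 = 0.25938234 m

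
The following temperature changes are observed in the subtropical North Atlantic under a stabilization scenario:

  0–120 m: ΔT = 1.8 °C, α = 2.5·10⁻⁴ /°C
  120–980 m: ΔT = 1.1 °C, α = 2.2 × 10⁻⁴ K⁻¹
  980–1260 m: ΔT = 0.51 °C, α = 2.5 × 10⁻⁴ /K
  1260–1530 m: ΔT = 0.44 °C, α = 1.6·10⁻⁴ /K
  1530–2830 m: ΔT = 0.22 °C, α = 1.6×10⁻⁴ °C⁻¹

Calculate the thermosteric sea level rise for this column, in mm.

about 363 mm

Layer 1: 2.5×10⁻⁴ × 1.8 × 120 = 0.05400 m
120–980 m: 860 × 2.2×10⁻⁴ × 1.1 = 0.20812 m
980–1260 m: 2.5×10⁻⁴ × 280 × 0.51 = 0.03570 m
1.6×10⁻⁴ × 270 × 0.44 = 0.019008 m
1300 × 1.6×10⁻⁴ × 0.22 = 0.04576 m
Δh = 0.05400 + 0.20812 + 0.03570 + 0.019008 + 0.04576 = 0.362588 m ≈ 363 mm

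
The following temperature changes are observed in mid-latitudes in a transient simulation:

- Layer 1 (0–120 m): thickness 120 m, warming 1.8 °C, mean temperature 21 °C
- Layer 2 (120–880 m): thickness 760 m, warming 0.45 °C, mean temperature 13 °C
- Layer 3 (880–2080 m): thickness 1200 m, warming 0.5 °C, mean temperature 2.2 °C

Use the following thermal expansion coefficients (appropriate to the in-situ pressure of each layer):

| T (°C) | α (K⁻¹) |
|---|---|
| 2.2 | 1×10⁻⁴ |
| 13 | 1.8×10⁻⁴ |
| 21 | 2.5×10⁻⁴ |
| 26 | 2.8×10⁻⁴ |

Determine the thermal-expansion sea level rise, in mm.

Layer 1 at 21 °C → α = 2.5×10⁻⁴ K⁻¹
Layer 2 at 13 °C → α = 1.8×10⁻⁴ K⁻¹
Layer 3 at 2.2 °C → α = 1×10⁻⁴ K⁻¹
2.5×10⁻⁴ × 120 × 1.8 = 0.05400 m
120–880 m: 0.45 × 760 × 1.8×10⁻⁴ = 0.06156 m
0.5 × 1200 × 1×10⁻⁴ = 0.06000 m
Δh = 0.05400 + 0.06156 + 0.06000 = 0.17556 m

176 mm of thermosteric rise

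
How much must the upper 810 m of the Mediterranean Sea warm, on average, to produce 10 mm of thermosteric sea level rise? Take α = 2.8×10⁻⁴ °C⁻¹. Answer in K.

ΔT ≈ 0.044 K

ΔT = Δh/(αH) = 0.01 / (2.8×10⁻⁴ × 810) ≈ 0.04409 K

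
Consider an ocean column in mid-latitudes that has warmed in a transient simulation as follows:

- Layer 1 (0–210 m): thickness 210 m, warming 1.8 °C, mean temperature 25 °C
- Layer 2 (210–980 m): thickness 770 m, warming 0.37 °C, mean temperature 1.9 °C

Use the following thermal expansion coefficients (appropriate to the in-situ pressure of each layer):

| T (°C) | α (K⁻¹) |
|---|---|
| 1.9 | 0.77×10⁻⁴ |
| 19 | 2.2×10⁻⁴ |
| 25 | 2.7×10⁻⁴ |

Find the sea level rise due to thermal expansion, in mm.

Layer 1 at 25 °C → α = 2.7×10⁻⁴ K⁻¹
Layer 2 at 1.9 °C → α = 0.77×10⁻⁴ K⁻¹
Layer 1: 210 × 2.7×10⁻⁴ × 1.8 = 0.10206 m
Layer 2: 770 × 0.77×10⁻⁴ × 0.37 = 0.0219373 m
Δh = 0.10206 + 0.0219373 = 0.1239973 m

124 mm of thermosteric rise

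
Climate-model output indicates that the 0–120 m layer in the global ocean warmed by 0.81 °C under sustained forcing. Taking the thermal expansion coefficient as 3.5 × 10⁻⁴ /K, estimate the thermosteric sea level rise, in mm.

Δh = αΔT·H = 3.5×10⁻⁴ × 0.81 × 120 = 0.03402 m

about 34 mm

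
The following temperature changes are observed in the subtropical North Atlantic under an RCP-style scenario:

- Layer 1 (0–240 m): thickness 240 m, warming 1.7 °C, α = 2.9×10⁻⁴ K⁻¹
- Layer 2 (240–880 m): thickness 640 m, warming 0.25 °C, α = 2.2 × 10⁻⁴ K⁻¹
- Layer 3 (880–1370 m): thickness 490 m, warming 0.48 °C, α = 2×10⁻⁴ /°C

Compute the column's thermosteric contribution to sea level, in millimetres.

about 200 mm

Layer 1: 1.7 × 2.9×10⁻⁴ × 240 = 0.11832 m
Layer 2: 0.25 × 640 × 2.2×10⁻⁴ = 0.03520 m
0.48 × 2×10⁻⁴ × 490 = 0.04704 m
Δh = 0.11832 + 0.03520 + 0.04704 = 0.20056 m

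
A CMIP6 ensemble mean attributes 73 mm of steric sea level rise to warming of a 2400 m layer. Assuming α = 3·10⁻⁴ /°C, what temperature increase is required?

ΔT = Δh/(αH) = 0.073 / (3×10⁻⁴ × 2400) ≈ 0.1014 °C

ΔT ≈ 0.10 °C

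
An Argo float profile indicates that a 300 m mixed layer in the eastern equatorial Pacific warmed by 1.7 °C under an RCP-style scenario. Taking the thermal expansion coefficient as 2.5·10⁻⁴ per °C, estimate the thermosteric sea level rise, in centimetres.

Δh = αΔT·H = 2.5×10⁻⁴ × 1.7 × 300 = 0.12750 m

Δh = 13 cm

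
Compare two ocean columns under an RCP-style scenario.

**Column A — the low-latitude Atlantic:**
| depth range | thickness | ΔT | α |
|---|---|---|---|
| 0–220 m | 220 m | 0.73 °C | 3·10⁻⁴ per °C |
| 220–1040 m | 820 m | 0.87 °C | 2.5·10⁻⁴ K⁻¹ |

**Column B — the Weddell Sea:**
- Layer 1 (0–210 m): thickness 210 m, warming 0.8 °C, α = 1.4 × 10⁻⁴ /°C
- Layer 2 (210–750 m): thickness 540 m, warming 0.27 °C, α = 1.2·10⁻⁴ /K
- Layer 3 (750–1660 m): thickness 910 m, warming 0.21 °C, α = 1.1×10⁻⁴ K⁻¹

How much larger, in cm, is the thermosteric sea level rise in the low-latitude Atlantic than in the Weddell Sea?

16.4 cm larger

A 0–220 m: 3×10⁻⁴ × 0.73 × 220 = 0.04818 m
A Layer 2: 2.5×10⁻⁴ × 820 × 0.87 = 0.17835 m
A total: 0.22653 m
B 0–210 m: 1.4×10⁻⁴ × 0.8 × 210 = 0.02352 m
B 540 × 1.2×10⁻⁴ × 0.27 = 0.017496 m
B 750–1660 m: 910 × 1.1×10⁻⁴ × 0.21 = 0.021021 m
B total: 0.062037 m
Difference: 0.22653 − 0.062037 = 0.164493 m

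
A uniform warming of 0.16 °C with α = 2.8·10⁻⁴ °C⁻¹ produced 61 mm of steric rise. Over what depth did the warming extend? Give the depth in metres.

1400 m

H = Δh/(αΔT) = 0.061 / (2.8×10⁻⁴ × 0.16) ≈ 1362 m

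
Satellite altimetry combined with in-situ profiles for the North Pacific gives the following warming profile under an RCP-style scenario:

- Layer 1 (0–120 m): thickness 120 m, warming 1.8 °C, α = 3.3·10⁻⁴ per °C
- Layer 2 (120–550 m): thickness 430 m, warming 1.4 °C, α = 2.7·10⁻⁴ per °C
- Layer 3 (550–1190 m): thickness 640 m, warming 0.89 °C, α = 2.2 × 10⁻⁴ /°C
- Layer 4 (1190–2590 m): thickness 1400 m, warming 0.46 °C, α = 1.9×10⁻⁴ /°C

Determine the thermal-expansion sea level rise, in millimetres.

3.3×10⁻⁴ × 1.8 × 120 = 0.07128 m
Layer 2: 430 × 1.4 × 2.7×10⁻⁴ = 0.16254 m
550–1190 m: 2.2×10⁻⁴ × 640 × 0.89 = 0.125312 m
1.9×10⁻⁴ × 1400 × 0.46 = 0.12236 m
Δh = 0.07128 + 0.16254 + 0.125312 + 0.12236 = 0.481492 m

Δh ≈ 481 mm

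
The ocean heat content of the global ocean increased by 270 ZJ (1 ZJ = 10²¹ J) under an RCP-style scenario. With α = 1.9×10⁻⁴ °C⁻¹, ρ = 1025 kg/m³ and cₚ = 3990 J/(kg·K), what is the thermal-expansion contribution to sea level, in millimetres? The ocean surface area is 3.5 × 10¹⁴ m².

35.8 mm of thermosteric rise

Per unit area: Q = 270×10²¹ / (3.5×10¹⁴) ≈ 7.714×10⁸ J/m²
Δh = αQ/(ρcₚ) = 1.9×10⁻⁴ × 7.714×10⁸ / (1025 × 3990) ≈ 0.035837 m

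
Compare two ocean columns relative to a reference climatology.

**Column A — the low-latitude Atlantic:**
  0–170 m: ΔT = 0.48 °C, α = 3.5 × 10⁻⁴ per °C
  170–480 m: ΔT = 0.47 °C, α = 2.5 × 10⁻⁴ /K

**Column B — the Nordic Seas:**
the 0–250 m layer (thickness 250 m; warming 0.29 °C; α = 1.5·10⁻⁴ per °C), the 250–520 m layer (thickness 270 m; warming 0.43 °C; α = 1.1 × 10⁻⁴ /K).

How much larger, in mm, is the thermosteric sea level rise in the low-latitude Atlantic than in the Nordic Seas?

A 3.5×10⁻⁴ × 170 × 0.48 = 0.02856 m
A Layer 2: 2.5×10⁻⁴ × 0.47 × 310 = 0.036425 m
A total: 0.064985 m
B 0–250 m: 250 × 1.5×10⁻⁴ × 0.29 = 0.010875 m
B 250–520 m: 0.43 × 270 × 1.1×10⁻⁴ = 0.012771 m
B total: 0.023646 m
Difference: 0.064985 − 0.023646 = 0.041339 m

Δh_A − Δh_B ≈ 41 mm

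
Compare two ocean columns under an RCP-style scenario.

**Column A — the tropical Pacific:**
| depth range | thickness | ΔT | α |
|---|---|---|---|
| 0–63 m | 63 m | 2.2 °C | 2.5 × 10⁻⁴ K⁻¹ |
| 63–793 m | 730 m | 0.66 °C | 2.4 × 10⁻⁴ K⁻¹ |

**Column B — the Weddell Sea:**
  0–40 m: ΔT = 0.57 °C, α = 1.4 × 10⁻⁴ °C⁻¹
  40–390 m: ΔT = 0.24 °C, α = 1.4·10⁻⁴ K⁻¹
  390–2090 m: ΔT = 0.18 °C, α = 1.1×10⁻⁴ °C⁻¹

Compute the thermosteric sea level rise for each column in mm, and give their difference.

A 2.5×10⁻⁴ × 63 × 2.2 = 0.03465 m
A 63–793 m: 730 × 2.4×10⁻⁴ × 0.66 = 0.115632 m
A total: 0.150282 m
B 0–40 m: 0.57 × 1.4×10⁻⁴ × 40 = 0.003192 m
B 40–390 m: 0.24 × 1.4×10⁻⁴ × 350 = 0.01176 m
B Layer 3: 1700 × 1.1×10⁻⁴ × 0.18 = 0.03366 m
B total: 0.048612 m
Difference: 0.150282 − 0.048612 = 0.10167 m

A: 150 mm; B: 49 mm; difference 100 mm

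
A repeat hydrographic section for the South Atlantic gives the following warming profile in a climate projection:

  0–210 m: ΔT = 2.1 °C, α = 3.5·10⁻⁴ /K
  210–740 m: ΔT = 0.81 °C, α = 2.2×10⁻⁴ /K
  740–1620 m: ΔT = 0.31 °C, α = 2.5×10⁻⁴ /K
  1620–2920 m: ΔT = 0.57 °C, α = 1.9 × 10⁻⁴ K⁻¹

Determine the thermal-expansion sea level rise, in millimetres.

460 mm

210 × 2.1 × 3.5×10⁻⁴ = 0.15435 m
Layer 2: 530 × 2.2×10⁻⁴ × 0.81 = 0.094446 m
740–1620 m: 0.31 × 2.5×10⁻⁴ × 880 = 0.06820 m
Layer 4: 1300 × 1.9×10⁻⁴ × 0.57 = 0.14079 m
Δh = 0.15435 + 0.094446 + 0.06820 + 0.14079 = 0.457786 m ≈ 460 mm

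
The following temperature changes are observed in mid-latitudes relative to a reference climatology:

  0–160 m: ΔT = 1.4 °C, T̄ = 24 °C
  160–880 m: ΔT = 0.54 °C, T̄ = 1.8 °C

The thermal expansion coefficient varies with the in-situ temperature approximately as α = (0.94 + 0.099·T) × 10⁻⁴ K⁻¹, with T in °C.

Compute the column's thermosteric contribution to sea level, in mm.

about 118 mm

Layer 1: α = (0.94 + 0.099×24)×10⁻⁴ = 3.316×10⁻⁴ K⁻¹
Layer 2: α = (0.94 + 0.099×1.8)×10⁻⁴ = 1.1182×10⁻⁴ K⁻¹
Layer 1: 3.316×10⁻⁴ × 1.4 × 160 = 0.0742784 m
1.1182×10⁻⁴ × 0.54 × 720 = 0.043475616 m
Δh = 0.0742784 + 0.043475616 = 0.117754016 m ≈ 118 mm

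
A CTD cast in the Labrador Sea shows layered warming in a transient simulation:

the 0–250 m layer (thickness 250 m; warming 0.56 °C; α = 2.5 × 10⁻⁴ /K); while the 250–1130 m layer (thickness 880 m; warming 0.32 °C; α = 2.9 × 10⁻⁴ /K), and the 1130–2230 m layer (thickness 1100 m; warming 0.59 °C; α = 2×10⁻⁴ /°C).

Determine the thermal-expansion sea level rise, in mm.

about 246 mm

0–250 m: 2.5×10⁻⁴ × 0.56 × 250 = 0.03500 m
0.32 × 880 × 2.9×10⁻⁴ = 0.081664 m
Layer 3: 2×10⁻⁴ × 0.59 × 1100 = 0.12980 m
Δh = 0.03500 + 0.081664 + 0.12980 = 0.246464 m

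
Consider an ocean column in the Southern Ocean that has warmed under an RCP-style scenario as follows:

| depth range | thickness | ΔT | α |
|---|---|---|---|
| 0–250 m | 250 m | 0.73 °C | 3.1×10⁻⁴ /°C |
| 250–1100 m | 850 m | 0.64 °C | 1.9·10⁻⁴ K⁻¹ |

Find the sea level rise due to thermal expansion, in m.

Δh ≈ 0.16 m

Layer 1: 0.73 × 250 × 3.1×10⁻⁴ = 0.056575 m
850 × 0.64 × 1.9×10⁻⁴ = 0.10336 m
Δh = 0.056575 + 0.10336 = 0.159935 m ≈ 0.16 m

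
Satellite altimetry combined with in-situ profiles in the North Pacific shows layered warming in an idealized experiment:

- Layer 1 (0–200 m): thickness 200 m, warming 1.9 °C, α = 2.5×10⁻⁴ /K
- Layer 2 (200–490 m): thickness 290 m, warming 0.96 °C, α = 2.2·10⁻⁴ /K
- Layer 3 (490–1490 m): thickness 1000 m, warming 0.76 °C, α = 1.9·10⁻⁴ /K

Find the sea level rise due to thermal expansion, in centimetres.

about 30.1 cm

200 × 1.9 × 2.5×10⁻⁴ = 0.09500 m
0.96 × 290 × 2.2×10⁻⁴ = 0.061248 m
Layer 3: 1000 × 0.76 × 1.9×10⁻⁴ = 0.14440 m
Δh = 0.09500 + 0.061248 + 0.14440 = 0.300648 m ≈ 30.1 cm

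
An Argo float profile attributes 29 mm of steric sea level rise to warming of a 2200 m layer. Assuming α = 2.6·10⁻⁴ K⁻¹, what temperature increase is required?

ΔT ≈ 0.051 K

ΔT = Δh/(αH) = 0.029 / (2.6×10⁻⁴ × 2200) ≈ 0.05070 K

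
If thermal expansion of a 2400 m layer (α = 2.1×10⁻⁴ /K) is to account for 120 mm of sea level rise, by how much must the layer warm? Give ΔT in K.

ΔT ≈ 0.238 K

ΔT = Δh/(αH) = 0.12 / (2.1×10⁻⁴ × 2400) ≈ 0.2381 K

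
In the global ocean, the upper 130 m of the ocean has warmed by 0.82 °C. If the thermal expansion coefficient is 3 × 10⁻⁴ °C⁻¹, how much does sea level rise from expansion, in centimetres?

Δh = αΔT·H = 3×10⁻⁴ × 0.82 × 130 = 0.03198 m

3.20 cm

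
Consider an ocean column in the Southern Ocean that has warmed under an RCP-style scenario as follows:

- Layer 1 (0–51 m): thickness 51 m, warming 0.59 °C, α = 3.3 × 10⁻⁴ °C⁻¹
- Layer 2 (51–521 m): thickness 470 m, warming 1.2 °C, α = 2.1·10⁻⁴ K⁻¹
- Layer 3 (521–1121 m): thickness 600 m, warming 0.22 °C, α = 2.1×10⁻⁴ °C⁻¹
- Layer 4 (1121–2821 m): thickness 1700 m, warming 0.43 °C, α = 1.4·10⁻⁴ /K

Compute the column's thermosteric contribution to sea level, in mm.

Δh ≈ 258 mm

Layer 1: 51 × 0.59 × 3.3×10⁻⁴ = 0.0099297 m
Layer 2: 1.2 × 2.1×10⁻⁴ × 470 = 0.11844 m
521–1121 m: 600 × 0.22 × 2.1×10⁻⁴ = 0.02772 m
1700 × 1.4×10⁻⁴ × 0.43 = 0.10234 m
Δh = 0.0099297 + 0.11844 + 0.02772 + 0.10234 = 0.2584297 m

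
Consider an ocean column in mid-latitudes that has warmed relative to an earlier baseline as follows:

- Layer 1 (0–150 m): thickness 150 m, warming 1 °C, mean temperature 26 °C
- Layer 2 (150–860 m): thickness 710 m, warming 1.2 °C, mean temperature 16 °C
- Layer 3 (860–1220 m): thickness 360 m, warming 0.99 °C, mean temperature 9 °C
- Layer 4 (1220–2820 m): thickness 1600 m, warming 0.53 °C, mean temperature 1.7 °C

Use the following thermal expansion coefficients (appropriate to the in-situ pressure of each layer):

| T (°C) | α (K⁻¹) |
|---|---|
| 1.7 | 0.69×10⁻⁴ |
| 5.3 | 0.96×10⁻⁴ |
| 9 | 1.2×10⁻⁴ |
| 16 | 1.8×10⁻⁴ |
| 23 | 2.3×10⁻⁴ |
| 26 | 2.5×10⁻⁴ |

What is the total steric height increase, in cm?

29.2 cm

Layer 1 at 26 °C → α = 2.5×10⁻⁴ K⁻¹
Layer 2 at 16 °C → α = 1.8×10⁻⁴ K⁻¹
Layer 3 at 9 °C → α = 1.2×10⁻⁴ K⁻¹
Layer 4 at 1.7 °C → α = 0.69×10⁻⁴ K⁻¹
0–150 m: 150 × 1 × 2.5×10⁻⁴ = 0.03750 m
150–860 m: 710 × 1.2 × 1.8×10⁻⁴ = 0.15336 m
0.99 × 360 × 1.2×10⁻⁴ = 0.042768 m
1600 × 0.53 × 0.69×10⁻⁴ = 0.058512 m
Δh = 0.03750 + 0.15336 + 0.042768 + 0.058512 = 0.29214 m ≈ 29.2 cm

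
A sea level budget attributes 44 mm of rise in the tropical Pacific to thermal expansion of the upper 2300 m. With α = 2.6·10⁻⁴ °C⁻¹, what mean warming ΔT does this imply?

ΔT = Δh/(αH) = 0.044 / (2.6×10⁻⁴ × 2300) ≈ 0.07358 °C

about 0.0736 °C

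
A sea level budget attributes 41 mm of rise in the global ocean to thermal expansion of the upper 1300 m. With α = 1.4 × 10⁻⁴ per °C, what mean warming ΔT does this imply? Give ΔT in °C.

about 0.225 °C

ΔT = Δh/(αH) = 0.041 / (1.4×10⁻⁴ × 1300) ≈ 0.2253 °C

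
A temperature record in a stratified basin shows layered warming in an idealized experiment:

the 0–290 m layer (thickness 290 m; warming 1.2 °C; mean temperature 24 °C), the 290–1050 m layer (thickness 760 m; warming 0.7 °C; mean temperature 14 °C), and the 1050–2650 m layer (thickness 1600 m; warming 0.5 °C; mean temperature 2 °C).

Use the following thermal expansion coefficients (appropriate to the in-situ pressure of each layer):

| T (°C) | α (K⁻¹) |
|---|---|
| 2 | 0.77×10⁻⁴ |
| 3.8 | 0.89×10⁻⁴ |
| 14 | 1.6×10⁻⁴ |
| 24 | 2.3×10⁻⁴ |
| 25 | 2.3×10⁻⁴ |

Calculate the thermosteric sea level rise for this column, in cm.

23 cm of thermosteric rise

Layer 1 at 24 °C → α = 2.3×10⁻⁴ K⁻¹
Layer 2 at 14 °C → α = 1.6×10⁻⁴ K⁻¹
Layer 3 at 2 °C → α = 0.77×10⁻⁴ K⁻¹
Layer 1: 1.2 × 290 × 2.3×10⁻⁴ = 0.08004 m
Layer 2: 1.6×10⁻⁴ × 0.7 × 760 = 0.08512 m
Layer 3: 0.77×10⁻⁴ × 1600 × 0.5 = 0.06160 m
Δh = 0.08004 + 0.08512 + 0.06160 = 0.22676 m ≈ 23 cm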